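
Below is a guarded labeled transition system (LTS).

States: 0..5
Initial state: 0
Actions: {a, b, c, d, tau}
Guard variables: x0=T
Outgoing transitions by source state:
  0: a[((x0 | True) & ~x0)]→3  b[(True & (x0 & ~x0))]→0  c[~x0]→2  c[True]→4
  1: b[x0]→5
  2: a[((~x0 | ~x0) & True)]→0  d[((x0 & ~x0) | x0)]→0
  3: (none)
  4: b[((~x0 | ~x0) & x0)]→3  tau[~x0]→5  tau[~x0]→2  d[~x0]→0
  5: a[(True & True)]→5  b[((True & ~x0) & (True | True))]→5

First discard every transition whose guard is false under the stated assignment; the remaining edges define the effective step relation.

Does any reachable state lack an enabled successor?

Answer: DEADLOCK at state 4

Trace:
Reach set: {0,4}
  0: c→4  [deg 1]
  4: ∅  [deadlock]
witness 4: c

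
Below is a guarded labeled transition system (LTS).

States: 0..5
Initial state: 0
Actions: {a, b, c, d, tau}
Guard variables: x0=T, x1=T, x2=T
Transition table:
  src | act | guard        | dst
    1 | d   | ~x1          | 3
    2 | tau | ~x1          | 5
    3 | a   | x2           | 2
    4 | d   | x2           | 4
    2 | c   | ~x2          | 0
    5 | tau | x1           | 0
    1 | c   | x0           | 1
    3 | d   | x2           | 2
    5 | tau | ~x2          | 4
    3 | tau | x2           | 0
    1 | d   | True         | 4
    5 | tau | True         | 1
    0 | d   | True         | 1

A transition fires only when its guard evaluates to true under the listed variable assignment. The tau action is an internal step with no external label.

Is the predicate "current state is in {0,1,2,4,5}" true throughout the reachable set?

Answer: INVARIANT HOLDS

Analysis:
Inv-set: {0,1,2,4,5}
Reachable = {0,1,4}
  0: safe
  1: safe
  4: safe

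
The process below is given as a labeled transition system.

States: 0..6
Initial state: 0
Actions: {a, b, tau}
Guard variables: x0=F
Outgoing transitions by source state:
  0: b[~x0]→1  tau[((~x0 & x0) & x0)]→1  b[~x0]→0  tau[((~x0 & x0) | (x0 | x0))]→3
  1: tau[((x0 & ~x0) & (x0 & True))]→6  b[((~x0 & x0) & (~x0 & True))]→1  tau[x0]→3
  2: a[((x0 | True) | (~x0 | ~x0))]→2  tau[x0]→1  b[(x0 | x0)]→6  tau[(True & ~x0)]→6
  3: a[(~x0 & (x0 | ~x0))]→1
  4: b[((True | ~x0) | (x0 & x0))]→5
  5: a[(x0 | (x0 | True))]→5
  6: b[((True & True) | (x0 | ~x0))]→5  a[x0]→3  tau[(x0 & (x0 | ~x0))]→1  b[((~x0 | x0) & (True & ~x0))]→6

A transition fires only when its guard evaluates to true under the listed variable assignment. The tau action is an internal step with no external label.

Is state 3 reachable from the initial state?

Answer: UNREACHABLE

Working:
9 transition(s) survive guard evaluation.
Layer 0: {0}
Layer 1: {1}  total {0,1}
Reachable = {0,1}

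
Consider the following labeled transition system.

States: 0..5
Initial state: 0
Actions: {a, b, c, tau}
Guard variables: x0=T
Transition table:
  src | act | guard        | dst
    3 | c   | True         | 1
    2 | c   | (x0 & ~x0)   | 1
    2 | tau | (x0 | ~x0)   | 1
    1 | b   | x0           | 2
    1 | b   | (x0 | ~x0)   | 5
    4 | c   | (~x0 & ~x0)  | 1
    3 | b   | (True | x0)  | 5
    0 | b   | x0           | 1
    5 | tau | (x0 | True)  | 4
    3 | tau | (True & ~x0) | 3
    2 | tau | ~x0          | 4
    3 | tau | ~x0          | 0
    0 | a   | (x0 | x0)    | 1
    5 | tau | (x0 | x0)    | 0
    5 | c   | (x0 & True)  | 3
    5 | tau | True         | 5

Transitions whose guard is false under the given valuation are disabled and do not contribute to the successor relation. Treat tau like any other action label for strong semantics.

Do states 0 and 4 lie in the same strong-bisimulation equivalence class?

Answer: NOT BISIMILAR

Working:
Refine partition for ~:
  round 0: {{0,1,2,3,4,5}}
  round 1: {{0},{1},{2},{3},{4},{5}}
stable after 2 split(s): 6 block(s)
[0]={0}  [4]={4}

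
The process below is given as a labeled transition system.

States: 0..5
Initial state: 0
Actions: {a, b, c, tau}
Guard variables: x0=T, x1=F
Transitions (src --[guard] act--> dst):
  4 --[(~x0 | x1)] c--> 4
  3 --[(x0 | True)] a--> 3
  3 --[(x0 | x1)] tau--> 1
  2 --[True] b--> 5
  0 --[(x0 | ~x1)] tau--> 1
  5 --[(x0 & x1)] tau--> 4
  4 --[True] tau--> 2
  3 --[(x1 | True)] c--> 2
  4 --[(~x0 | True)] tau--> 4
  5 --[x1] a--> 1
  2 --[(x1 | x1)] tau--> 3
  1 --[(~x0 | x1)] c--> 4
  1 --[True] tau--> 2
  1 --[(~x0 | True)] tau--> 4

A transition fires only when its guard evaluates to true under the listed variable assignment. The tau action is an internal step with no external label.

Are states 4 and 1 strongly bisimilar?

Compute ~ classes (split until stable):
  round 0: {{0,1,2,3,4,5}}
  round 1: {{0,1,4},{2},{3},{5}}
  round 2: {{0},{1,4},{2},{3},{5}}
stable after 3 split(s): 5 block(s)
4∈{1,4}, 1∈{1,4}

Answer: BISIMILAR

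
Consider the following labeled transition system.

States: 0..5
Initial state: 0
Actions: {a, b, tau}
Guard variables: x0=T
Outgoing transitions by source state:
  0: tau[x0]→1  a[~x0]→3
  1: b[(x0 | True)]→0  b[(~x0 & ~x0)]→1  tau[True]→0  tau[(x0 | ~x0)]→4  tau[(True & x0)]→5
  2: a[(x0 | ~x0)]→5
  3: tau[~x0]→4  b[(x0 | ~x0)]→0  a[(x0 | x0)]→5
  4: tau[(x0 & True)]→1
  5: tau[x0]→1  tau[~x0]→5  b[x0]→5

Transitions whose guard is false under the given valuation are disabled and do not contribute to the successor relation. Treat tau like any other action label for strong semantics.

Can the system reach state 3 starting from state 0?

Answer: UNREACHABLE

Analysis:
11 transition(s) survive guard evaluation.
Layer 0: {0}
Layer 1: {1}  now seen {0,1}
Layer 2: {4,5}  now seen {0,1,4,5}
R = {0,1,4,5}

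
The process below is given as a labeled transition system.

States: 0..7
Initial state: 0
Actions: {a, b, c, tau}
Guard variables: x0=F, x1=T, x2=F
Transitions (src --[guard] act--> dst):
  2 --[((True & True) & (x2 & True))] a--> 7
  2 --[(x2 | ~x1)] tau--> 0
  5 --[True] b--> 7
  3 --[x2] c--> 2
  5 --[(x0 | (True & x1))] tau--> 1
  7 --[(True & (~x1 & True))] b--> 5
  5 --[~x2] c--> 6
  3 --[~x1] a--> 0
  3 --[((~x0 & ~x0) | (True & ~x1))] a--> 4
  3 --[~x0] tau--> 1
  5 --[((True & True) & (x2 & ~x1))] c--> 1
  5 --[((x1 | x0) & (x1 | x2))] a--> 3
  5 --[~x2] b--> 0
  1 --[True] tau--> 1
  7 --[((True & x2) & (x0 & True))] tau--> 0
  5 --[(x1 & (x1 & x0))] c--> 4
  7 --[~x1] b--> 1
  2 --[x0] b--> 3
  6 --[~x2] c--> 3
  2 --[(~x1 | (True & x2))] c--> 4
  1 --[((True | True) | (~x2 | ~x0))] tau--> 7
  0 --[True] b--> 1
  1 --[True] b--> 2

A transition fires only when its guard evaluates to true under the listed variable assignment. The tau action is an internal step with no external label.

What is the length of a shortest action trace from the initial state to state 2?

Breadth-first toward 2:
  depth 0: {0}
  depth 1: {1}
  depth 2: {2,7}
depth(2)=2, e.g. b·b

Answer: 2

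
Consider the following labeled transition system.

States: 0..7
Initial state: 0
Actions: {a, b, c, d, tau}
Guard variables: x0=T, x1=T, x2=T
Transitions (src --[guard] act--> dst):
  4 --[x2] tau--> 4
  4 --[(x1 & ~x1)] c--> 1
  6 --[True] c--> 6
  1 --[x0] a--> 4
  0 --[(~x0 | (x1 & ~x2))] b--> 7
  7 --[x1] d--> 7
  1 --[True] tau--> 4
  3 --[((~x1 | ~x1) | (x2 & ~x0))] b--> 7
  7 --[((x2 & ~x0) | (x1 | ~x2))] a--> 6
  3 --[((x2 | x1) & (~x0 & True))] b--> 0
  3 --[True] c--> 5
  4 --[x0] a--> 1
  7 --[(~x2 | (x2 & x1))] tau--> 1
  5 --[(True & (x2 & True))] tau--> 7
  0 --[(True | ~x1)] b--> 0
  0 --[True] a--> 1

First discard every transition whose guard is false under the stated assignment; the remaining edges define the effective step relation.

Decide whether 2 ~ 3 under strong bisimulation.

Refine partition for ~:
  π0 = {{0,1,2,3,4,5,6,7}}
  π1 = {{0},{1,4},{2},{3,6},{5},{7}}
  π2 = {{0},{1,4},{2},{3},{5},{6},{7}}
stable after 3 split(s): 7 block(s)
[2]={2}  [3]={3}

Answer: NOT BISIMILAR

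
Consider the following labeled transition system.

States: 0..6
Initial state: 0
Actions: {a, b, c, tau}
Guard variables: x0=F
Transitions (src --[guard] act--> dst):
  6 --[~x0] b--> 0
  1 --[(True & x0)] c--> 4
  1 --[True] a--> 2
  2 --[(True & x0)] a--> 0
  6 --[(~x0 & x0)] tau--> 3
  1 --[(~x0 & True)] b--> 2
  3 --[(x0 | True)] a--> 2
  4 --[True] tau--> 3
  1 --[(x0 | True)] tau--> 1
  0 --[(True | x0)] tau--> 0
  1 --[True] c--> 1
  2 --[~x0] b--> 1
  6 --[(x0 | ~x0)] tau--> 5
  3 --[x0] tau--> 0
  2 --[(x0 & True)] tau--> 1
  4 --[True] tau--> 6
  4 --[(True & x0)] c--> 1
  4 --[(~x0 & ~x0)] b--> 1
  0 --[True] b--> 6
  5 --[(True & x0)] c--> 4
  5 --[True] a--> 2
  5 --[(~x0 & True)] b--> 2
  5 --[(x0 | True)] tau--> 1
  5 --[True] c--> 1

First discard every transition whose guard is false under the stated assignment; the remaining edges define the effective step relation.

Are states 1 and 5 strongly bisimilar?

Answer: BISIMILAR

Working:
Compute ~ classes (split until stable):
  P[0] = {{0,1,2,3,4,5,6}}
  P[1] = {{0,4,6},{1,5},{2},{3}}
  P[2] = {{0},{1,5},{2},{3},{4},{6}}
Fixed point at round 3; 6 class(es).
[1]={1,5}  [5]={1,5}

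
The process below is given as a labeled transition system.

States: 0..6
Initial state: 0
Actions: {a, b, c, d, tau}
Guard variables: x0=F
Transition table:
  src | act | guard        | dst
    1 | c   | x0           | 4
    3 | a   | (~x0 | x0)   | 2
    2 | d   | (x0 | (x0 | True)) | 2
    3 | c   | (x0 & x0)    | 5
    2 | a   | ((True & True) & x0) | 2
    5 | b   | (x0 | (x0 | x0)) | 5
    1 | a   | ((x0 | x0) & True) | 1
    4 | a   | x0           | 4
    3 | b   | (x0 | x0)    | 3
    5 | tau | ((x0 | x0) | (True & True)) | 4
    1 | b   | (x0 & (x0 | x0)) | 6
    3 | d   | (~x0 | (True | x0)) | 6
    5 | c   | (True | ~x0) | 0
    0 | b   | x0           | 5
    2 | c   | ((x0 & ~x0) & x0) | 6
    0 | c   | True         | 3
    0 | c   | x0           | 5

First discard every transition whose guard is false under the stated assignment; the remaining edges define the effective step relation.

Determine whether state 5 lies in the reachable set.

After dropping false guards: 6 live edges.
L0 = {0}
L1 = {3}  total {0,3}
L2 = {2,6}  total {0,2,3,6}
Reach set: {0,2,3,6}

Answer: UNREACHABLE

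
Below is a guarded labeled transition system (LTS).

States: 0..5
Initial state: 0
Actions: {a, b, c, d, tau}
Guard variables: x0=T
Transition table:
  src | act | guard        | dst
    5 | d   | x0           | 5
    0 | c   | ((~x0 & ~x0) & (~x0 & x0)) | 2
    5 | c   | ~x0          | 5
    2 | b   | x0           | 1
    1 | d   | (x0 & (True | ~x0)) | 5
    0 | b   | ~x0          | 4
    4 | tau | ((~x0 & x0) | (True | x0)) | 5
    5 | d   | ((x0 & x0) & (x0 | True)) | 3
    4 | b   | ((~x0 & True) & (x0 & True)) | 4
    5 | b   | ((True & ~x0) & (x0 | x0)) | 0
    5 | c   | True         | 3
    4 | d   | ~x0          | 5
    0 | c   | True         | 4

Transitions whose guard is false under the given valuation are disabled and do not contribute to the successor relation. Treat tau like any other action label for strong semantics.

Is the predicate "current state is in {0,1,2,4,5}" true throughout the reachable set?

Safe = {0,1,2,4,5}
R = {0,3,4,5}
  0: ✓
  3: VIOLATES
  4: ✓
  5: ✓
counterexample path to 3: c·tau·d

Answer: INVARIANT VIOLATED at state 3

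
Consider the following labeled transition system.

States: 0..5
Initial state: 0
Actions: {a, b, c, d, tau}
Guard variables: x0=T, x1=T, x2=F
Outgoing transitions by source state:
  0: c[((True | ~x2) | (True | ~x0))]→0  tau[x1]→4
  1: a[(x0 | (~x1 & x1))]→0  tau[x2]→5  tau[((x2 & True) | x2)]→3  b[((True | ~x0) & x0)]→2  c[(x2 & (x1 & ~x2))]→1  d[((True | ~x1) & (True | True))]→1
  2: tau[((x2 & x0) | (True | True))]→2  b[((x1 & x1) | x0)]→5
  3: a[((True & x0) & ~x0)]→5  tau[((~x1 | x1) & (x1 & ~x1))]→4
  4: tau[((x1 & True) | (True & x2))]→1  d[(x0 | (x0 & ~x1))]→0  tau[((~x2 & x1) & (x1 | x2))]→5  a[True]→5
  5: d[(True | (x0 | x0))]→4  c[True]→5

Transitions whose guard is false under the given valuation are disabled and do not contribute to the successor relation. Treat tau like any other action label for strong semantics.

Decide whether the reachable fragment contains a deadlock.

Reach set: {0,1,2,4,5}
  0: c→0  tau→4  [2 out]
  1: a→0  b→2  d→1  [3 out]
  2: b→5  tau→2  [2 out]
  4: a→5  d→0  tau→1  tau→5  [4 out]
  5: c→5  d→4  [2 out]

Answer: DEADLOCK-FREE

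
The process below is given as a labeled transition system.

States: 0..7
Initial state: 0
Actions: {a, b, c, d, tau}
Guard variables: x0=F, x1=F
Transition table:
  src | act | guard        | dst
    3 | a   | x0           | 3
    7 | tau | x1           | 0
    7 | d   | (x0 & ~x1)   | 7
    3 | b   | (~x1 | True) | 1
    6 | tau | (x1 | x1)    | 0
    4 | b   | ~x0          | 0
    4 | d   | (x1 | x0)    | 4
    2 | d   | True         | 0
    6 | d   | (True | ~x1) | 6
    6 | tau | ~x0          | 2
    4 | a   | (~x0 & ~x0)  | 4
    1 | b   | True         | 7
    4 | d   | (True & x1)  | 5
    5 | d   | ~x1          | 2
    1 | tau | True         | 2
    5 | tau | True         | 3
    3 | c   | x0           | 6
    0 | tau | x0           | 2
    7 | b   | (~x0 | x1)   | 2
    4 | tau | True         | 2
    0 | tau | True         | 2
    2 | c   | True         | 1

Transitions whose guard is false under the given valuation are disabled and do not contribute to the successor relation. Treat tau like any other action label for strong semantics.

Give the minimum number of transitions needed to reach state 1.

Answer: 2

Working:
Layered search for 1:
  L0 = {0}
  L1 = {2}
  L2 = {1}
1 enters at depth 2; path tau·c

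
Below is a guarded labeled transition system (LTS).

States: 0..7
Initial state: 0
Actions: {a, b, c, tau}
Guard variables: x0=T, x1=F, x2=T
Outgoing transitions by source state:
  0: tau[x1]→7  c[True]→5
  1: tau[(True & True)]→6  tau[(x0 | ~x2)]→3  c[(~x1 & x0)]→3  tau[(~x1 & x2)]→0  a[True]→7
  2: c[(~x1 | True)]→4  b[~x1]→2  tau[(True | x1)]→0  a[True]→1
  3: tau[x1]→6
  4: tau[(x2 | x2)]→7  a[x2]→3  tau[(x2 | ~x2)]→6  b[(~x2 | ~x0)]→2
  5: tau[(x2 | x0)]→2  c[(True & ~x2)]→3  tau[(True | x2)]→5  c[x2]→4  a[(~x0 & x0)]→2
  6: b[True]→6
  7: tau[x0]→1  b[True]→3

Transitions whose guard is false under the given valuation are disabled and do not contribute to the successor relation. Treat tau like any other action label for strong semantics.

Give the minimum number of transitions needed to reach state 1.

Answer: 3

Analysis:
Breadth-first toward 1:
  L0 = {0}
  L1 = {5}
  L2 = {2,4}
  L3 = {1,3,6,7}
1 enters at depth 3; path c·tau·a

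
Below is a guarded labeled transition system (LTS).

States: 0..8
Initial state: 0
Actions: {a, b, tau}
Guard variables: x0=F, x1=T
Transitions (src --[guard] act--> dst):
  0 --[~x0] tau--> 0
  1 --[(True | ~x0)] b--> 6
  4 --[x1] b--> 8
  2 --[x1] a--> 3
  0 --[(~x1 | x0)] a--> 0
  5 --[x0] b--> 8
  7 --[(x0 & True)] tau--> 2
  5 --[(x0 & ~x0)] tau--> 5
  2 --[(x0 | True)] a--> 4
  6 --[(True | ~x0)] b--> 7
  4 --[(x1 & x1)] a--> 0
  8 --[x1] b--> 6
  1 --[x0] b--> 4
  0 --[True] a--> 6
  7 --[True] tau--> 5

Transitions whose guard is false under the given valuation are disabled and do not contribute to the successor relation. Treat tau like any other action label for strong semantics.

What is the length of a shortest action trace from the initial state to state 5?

Answer: 3

Working:
Layered search for 5:
  Layer 0: {0}
  Layer 1: {6}
  Layer 2: {7}
  Layer 3: {5}
first hit 5 at d=3 via a·b·tau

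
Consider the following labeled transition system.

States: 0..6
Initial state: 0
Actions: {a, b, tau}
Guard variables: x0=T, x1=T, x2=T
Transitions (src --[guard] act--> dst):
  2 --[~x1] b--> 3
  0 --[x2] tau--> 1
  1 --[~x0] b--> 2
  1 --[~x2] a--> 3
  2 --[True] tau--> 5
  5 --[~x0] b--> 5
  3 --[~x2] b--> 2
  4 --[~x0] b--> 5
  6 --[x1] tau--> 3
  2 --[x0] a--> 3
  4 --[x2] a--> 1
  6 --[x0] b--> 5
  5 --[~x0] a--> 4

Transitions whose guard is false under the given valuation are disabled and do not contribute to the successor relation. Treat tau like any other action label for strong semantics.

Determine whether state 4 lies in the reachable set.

Answer: UNREACHABLE

Trace:
6 transition(s) survive guard evaluation.
L0 = {0}
L1 = {1}  total {0,1}
Reach set: {0,1}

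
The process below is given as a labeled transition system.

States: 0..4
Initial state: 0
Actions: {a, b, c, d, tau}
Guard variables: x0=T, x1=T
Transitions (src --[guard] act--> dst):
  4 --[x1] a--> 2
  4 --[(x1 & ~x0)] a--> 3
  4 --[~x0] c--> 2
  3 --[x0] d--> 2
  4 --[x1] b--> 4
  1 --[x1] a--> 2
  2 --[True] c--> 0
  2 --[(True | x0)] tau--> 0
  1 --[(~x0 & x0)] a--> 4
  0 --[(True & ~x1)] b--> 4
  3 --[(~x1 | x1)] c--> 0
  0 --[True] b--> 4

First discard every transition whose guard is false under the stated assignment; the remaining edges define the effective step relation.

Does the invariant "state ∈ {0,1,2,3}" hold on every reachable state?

Inv-set: {0,1,2,3}
Reach set: {0,2,4}
  0: ✓
  2: ✓
  4: outside
witness against invariant: b → 4

Answer: INVARIANT VIOLATED at state 4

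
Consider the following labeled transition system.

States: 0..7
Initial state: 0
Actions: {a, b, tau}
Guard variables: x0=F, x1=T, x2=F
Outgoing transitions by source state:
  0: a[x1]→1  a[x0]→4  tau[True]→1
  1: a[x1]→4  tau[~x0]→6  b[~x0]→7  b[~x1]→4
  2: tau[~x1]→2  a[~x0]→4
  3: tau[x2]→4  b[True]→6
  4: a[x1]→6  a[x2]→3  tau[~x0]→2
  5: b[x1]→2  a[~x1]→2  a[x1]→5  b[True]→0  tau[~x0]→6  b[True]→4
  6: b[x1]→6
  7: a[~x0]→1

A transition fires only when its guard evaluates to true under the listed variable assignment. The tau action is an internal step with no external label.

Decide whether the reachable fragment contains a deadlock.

Answer: DEADLOCK-FREE

Analysis:
R = {0,1,2,4,6,7}
  0: a→1  tau→1  [2 out]
  1: a→4  b→7  tau→6  [3 out]
  2: a→4  [1 out]
  4: a→6  tau→2  [2 out]
  6: b→6  [1 out]
  7: a→1  [1 out]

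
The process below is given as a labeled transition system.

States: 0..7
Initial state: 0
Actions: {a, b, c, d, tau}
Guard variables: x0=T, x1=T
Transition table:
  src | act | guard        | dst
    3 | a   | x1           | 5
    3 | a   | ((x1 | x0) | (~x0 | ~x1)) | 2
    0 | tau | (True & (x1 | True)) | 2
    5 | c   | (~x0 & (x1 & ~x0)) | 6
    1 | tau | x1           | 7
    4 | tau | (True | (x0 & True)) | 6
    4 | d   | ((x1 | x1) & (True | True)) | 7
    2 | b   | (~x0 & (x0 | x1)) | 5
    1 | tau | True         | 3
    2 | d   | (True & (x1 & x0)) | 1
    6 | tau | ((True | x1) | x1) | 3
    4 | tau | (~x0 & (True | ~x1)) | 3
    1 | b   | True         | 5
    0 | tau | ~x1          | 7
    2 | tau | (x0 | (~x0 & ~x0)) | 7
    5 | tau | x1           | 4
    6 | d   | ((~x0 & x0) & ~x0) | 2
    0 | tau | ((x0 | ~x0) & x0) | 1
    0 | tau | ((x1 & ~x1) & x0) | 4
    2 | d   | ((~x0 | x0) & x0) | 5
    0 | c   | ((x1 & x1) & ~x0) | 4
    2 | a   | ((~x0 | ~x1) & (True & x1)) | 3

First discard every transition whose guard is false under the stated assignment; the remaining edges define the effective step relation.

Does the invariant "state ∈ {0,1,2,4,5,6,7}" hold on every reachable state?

Answer: INVARIANT VIOLATED at state 3

Trace:
Allowed set {0,1,2,4,5,6,7}
R = {0,1,2,3,4,5,6,7}
  0: safe
  1: safe
  2: safe
  3: outside
  4: safe
  5: safe
  6: safe
  7: safe
witness against invariant: tau·tau → 3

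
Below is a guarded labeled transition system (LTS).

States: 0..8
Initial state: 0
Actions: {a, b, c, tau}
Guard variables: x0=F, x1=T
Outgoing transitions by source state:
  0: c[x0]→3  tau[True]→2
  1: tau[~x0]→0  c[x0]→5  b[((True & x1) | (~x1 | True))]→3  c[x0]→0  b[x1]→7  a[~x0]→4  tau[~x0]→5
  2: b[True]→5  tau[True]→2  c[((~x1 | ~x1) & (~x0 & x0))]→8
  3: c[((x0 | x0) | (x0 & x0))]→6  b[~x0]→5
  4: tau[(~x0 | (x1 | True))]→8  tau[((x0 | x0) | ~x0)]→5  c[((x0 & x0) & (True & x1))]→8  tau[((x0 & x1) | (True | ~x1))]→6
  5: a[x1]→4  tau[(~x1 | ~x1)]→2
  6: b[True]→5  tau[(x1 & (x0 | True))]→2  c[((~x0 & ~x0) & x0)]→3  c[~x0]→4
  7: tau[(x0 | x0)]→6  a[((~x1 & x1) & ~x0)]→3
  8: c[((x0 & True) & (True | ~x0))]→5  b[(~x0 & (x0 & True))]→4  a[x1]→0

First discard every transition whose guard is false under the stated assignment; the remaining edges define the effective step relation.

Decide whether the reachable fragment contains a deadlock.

Reach set: {0,2,4,5,6,8}
  0: tau→2  [1 out]
  2: b→5  tau→2  [2 out]
  4: tau→5  tau→6  tau→8  [3 out]
  5: a→4  [1 out]
  6: b→5  c→4  tau→2  [3 out]
  8: a→0  [1 out]

Answer: DEADLOCK-FREE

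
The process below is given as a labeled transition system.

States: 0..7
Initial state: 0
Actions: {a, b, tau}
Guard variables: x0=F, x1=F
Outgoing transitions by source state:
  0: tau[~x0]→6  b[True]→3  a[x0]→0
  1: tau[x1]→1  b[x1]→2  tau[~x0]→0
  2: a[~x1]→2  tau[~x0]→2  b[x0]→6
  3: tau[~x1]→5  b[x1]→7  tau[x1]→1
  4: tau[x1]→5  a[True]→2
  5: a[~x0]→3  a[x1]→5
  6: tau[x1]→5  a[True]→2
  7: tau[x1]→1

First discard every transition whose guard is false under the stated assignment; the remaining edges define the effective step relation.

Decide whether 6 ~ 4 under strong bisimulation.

Answer: BISIMILAR

Analysis:
Bisimulation quotient by refinement:
  π0 = {{0,1,2,3,4,5,6,7}}
  π1 = {{0},{1,3},{2},{4,5,6},{7}}
  π2 = {{0},{1},{2},{3},{4,6},{5},{7}}
7 equivalence class(es) (converged in 3)
class of 6: {4,6}; class of 4: {4,6}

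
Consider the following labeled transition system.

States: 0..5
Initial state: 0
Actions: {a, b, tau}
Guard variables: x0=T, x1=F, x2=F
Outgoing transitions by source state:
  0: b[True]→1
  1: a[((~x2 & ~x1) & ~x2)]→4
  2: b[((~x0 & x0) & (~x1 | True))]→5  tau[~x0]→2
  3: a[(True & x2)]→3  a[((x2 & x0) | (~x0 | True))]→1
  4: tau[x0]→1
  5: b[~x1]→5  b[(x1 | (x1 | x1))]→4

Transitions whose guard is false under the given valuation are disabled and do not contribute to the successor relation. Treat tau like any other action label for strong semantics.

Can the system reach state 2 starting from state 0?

After dropping false guards: 5 live edges.
Layer 0: {0}
Layer 1: {1}  total {0,1}
Layer 2: {4}  total {0,1,4}
R = {0,1,4}

Answer: UNREACHABLE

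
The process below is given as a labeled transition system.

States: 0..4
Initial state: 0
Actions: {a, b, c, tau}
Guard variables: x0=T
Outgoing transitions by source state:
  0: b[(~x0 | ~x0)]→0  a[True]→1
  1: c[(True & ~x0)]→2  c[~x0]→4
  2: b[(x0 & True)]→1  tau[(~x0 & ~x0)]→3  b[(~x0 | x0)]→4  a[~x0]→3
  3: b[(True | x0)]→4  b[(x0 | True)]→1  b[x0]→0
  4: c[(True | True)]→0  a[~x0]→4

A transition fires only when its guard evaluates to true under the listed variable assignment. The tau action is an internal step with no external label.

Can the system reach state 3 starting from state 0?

Answer: UNREACHABLE

Trace:
7 transition(s) survive guard evaluation.
L0 = {0}
L1 = {1}  cumulative {0,1}
Reachable = {0,1}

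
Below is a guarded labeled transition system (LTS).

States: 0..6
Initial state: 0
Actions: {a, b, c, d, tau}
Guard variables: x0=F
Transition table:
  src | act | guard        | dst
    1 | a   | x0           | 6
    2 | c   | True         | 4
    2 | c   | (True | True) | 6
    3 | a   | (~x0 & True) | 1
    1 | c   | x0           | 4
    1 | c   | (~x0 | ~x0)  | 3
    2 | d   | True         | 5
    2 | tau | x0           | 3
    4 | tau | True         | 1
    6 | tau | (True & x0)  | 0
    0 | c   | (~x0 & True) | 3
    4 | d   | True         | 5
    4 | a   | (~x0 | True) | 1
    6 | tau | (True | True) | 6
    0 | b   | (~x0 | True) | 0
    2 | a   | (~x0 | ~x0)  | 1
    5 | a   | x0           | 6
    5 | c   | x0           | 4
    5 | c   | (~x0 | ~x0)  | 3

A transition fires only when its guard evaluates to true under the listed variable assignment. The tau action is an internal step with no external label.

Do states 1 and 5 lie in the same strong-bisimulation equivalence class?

Answer: BISIMILAR

Trace:
Compute ~ classes (split until stable):
  round 0: {{0,1,2,3,4,5,6}}
  round 1: {{0},{1,5},{2},{3},{4},{6}}
Fixed point at round 2; 6 class(es).
class of 1: {1,5}; class of 5: {1,5}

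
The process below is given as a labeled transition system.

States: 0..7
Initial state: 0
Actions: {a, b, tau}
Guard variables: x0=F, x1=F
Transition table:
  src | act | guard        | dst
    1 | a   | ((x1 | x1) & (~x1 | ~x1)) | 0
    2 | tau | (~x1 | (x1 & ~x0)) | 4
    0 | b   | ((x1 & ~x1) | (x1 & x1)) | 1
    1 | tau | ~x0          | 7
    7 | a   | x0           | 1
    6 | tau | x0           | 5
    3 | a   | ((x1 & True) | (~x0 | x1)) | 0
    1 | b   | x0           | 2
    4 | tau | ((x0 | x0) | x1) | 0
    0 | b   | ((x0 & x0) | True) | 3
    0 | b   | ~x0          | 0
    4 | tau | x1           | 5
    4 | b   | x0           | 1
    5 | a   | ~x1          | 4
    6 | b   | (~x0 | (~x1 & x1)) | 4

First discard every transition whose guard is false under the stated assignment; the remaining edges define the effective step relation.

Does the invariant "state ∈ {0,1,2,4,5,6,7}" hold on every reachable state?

Allowed set {0,1,2,4,5,6,7}
R = {0,3}
  0: ✓
  3: ✗ unsafe
reach 3 via b — violates

Answer: INVARIANT VIOLATED at state 3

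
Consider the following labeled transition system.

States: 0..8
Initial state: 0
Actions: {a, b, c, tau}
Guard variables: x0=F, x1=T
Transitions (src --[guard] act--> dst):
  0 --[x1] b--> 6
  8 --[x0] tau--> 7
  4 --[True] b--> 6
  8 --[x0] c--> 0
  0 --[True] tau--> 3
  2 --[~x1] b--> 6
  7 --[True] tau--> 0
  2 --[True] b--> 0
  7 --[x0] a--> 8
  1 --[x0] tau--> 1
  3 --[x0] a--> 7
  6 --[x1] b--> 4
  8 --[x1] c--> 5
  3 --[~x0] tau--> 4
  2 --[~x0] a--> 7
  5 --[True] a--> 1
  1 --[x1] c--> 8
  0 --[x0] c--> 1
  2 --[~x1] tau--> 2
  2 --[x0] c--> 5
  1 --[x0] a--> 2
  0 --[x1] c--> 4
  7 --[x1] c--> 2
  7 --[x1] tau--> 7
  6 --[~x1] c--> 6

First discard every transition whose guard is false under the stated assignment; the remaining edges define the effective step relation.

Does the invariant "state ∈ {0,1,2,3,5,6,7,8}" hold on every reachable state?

Allowed set {0,1,2,3,5,6,7,8}
Reachable = {0,3,4,6}
  0: ok
  3: ok
  4: ✗ unsafe
  6: ok
counterexample path to 4: c

Answer: INVARIANT VIOLATED at state 4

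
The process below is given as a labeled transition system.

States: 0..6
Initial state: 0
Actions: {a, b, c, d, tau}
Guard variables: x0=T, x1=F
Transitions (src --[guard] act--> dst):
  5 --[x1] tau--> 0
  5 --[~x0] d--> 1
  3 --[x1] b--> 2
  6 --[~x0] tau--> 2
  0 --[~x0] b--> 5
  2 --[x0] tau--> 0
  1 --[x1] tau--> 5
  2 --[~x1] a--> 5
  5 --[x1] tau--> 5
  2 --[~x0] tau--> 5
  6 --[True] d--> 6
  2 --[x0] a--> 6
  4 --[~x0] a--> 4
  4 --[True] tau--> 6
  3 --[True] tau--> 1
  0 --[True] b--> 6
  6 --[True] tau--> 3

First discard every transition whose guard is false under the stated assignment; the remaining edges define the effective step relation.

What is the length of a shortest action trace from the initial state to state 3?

BFS to 3:
  L0 = {0}
  L1 = {6}
  L2 = {3}
depth(3)=2, e.g. b·tau

Answer: 2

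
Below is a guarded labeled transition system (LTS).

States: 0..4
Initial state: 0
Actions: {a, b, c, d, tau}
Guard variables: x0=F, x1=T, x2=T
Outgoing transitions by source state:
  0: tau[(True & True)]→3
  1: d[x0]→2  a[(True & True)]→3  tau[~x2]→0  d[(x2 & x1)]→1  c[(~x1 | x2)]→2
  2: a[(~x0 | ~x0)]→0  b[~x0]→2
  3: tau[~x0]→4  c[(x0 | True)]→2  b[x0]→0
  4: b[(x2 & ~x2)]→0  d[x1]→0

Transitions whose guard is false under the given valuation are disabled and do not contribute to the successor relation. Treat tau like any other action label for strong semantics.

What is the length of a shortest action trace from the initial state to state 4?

Answer: 2

Analysis:
Breadth-first toward 4:
  depth 0: {0}
  depth 1: {3}
  depth 2: {2,4}
4 enters at depth 2; path tau·tau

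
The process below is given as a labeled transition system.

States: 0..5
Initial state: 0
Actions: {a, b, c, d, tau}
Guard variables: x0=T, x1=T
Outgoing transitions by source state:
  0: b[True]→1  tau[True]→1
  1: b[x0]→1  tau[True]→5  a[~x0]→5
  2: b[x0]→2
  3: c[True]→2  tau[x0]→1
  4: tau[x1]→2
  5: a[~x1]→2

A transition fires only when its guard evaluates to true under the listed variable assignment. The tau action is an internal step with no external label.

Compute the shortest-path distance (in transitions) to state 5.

BFS to 5:
  Layer 0: {0}
  Layer 1: {1}
  Layer 2: {5}
5 enters at depth 2; path b·tau

Answer: 2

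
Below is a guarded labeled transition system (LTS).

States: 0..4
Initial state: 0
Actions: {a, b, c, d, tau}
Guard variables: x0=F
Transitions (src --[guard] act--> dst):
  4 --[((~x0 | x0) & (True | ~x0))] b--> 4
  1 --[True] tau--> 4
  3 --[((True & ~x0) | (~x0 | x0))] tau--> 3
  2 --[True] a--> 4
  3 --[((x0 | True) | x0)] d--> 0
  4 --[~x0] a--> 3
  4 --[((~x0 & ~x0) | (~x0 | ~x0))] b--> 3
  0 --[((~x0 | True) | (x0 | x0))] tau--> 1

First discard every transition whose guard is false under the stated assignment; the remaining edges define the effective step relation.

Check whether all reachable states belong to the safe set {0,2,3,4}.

Answer: INVARIANT VIOLATED at state 1

Working:
Inv-set: {0,2,3,4}
Reach set: {0,1,3,4}
  0: safe
  1: ✗ unsafe
  3: safe
  4: safe
counterexample path to 1: tau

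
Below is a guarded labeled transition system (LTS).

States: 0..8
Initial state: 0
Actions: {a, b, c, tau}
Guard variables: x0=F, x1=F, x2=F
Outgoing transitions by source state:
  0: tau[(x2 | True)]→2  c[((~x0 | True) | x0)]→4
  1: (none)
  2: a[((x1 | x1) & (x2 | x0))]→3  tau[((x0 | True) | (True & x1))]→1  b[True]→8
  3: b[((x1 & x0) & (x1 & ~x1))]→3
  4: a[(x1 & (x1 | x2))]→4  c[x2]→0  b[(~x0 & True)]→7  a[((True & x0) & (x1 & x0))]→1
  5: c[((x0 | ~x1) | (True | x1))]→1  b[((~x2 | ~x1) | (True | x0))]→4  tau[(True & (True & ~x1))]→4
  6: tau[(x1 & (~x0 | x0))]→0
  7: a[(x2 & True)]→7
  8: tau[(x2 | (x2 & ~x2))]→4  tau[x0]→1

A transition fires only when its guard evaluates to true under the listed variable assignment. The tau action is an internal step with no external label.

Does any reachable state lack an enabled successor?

Reach set: {0,1,2,4,7,8}
  0: c→4  tau→2  [2 exit(s)]
  1: ∅  [no exit]
  2: b→8  tau→1  [2 exit(s)]
  4: b→7  [1 exit(s)]
  7: ∅  [no exit]
  8: ∅  [no exit]
witness 1: tau·tau

Answer: DEADLOCK at state 1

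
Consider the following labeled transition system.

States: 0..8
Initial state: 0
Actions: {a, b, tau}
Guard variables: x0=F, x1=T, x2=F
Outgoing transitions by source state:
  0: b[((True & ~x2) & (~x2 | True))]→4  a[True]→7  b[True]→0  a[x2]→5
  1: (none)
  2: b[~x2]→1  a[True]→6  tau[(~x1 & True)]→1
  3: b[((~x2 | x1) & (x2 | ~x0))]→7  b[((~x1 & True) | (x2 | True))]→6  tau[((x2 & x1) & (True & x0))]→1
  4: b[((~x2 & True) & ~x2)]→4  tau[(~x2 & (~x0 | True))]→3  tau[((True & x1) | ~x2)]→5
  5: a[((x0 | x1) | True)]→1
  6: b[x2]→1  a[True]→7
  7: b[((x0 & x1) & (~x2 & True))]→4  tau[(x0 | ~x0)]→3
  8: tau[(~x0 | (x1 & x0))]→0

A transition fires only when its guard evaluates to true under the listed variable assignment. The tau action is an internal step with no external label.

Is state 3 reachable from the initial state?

Guard filter leaves 14 enabled edge(s).
depth 0: {0}
depth 1: {4,7}  cumulative {0,4,7}
depth 2: {3,5}  cumulative {0,3,4,5,7}
depth 3: {1,6}  cumulative {0,1,3,4,5,6,7}
Reach set: {0,1,3,4,5,6,7}
trace reaching 3: b·tau

Answer: REACHABLE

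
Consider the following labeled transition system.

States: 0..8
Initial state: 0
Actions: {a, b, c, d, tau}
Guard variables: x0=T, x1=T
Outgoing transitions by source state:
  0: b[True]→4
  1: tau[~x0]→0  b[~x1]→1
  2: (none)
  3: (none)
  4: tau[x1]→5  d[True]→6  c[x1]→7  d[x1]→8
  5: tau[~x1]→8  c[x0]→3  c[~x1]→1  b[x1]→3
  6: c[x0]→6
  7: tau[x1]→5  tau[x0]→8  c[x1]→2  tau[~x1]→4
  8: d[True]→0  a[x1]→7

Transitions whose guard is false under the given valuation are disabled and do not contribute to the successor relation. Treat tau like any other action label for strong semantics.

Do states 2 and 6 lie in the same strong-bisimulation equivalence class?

Answer: NOT BISIMILAR

Working:
Refine partition for ~:
  round 0: {{0,1,2,3,4,5,6,7,8}}
  round 1: {{0},{1,2,3},{4},{5},{6},{7},{8}}
7 equivalence class(es) (converged in 2)
2∈{1,2,3}, 6∈{6}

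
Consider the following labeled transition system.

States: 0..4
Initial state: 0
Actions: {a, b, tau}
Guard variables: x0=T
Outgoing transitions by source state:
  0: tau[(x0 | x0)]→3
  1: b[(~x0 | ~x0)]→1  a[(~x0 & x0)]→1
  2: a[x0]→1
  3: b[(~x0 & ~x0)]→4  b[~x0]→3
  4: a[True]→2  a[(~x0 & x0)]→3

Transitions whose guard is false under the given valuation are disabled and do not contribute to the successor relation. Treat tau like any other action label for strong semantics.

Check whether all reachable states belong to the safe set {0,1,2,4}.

Inv-set: {0,1,2,4}
Reachable = {0,3}
  0: safe
  3: VIOLATES
counterexample path to 3: tau

Answer: INVARIANT VIOLATED at state 3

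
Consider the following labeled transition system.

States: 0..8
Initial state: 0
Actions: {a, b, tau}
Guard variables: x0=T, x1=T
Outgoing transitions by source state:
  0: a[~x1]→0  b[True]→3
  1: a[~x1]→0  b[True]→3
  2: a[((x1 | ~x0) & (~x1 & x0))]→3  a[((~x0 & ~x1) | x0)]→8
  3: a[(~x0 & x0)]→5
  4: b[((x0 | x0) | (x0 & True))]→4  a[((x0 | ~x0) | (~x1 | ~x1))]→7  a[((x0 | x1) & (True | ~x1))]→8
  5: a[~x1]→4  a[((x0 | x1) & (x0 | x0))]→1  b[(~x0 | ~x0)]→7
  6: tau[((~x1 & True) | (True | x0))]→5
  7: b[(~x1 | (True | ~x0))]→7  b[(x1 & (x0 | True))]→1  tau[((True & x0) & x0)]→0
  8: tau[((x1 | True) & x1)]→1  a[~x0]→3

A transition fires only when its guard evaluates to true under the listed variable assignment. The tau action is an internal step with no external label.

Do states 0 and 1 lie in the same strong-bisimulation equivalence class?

Compute ~ classes (split until stable):
  round 0: {{0,1,2,3,4,5,6,7,8}}
  round 1: {{0,1},{2,5},{3},{4},{6,8},{7}}
  round 2: {{0,1},{2},{3},{4},{5},{6},{7},{8}}
8 equivalence class(es) (converged in 3)
0∈{0,1}, 1∈{0,1}

Answer: BISIMILAR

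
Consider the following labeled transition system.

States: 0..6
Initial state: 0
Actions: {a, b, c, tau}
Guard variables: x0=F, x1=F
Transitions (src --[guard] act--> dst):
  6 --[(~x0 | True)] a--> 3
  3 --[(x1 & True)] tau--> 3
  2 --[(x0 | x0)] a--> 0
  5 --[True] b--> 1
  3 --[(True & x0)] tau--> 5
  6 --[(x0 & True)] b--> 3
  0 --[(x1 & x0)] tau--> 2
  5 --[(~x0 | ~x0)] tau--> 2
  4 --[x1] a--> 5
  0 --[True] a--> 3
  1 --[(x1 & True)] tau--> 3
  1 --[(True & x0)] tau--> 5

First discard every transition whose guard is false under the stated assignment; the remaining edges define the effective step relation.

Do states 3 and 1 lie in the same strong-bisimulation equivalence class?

Answer: BISIMILAR

Working:
Bisimulation quotient by refinement:
  P[0] = {{0,1,2,3,4,5,6}}
  P[1] = {{0,6},{1,2,3,4},{5}}
stable after 2 split(s): 3 block(s)
3∈{1,2,3,4}, 1∈{1,2,3,4}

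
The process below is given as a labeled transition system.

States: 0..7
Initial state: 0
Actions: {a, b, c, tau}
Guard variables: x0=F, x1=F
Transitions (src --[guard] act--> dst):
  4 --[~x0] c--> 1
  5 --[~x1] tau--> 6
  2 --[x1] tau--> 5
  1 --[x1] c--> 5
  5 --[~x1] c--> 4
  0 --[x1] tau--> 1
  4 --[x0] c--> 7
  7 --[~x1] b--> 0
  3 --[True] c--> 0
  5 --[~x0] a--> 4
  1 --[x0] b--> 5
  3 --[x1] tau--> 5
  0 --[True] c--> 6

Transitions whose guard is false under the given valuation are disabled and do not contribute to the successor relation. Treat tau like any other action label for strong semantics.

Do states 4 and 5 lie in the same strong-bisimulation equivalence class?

Bisimulation quotient by refinement:
  round 0: {{0,1,2,3,4,5,6,7}}
  round 1: {{0,3,4},{1,2,6},{5},{7}}
  round 2: {{0,4},{1,2,6},{3},{5},{7}}
stable after 3 split(s): 5 block(s)
[4]={0,4}  [5]={5}

Answer: NOT BISIMILAR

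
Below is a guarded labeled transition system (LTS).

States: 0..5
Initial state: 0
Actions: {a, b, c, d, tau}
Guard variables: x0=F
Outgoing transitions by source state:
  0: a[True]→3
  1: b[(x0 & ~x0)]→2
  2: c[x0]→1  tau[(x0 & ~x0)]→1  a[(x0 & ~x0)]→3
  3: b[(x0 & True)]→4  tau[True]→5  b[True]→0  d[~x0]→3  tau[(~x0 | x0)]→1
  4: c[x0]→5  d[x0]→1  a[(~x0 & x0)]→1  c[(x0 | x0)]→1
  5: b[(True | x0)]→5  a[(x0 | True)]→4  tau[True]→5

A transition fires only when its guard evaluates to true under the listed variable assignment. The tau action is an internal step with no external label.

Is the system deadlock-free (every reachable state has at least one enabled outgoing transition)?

Reachable = {0,1,3,4,5}
  0: a→3  [1 out]
  1: ∅  [no exit]
  3: b→0  d→3  tau→1  tau→5  [4 out]
  4: ∅  [no exit]
  5: a→4  b→5  tau→5  [3 out]
witness 1: a·tau

Answer: DEADLOCK at state 1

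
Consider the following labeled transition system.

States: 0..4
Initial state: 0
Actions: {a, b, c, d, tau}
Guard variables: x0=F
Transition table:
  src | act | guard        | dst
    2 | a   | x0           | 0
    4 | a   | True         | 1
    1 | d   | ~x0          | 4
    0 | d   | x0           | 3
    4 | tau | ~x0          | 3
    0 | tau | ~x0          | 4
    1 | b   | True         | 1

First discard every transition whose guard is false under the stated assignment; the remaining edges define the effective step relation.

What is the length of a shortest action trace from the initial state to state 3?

Layered search for 3:
  depth 0: {0}
  depth 1: {4}
  depth 2: {1,3}
first hit 3 at d=2 via tau·tau

Answer: 2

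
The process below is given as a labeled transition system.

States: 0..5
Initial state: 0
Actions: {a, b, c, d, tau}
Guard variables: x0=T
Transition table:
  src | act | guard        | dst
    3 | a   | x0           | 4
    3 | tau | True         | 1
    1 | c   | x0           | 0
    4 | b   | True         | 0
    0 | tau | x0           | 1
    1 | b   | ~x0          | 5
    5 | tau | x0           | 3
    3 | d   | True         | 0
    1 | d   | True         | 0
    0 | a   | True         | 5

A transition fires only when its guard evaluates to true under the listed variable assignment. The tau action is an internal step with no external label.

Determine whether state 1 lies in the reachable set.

Answer: REACHABLE

Working:
9 transition(s) survive guard evaluation.
L0 = {0}
L1 = {1,5}  now seen {0,1,5}
L2 = {3}  now seen {0,1,3,5}
L3 = {4}  now seen {0,1,3,4,5}
R = {0,1,3,4,5}
trace reaching 1: tau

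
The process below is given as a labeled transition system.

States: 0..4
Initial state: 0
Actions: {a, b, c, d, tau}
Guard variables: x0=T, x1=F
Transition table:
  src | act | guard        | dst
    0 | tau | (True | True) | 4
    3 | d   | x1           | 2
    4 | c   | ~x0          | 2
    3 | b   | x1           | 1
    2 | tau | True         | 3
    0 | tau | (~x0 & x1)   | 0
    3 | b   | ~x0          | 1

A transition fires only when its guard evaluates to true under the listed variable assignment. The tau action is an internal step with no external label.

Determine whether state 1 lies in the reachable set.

Guard filter leaves 2 enabled edge(s).
depth 0: {0}
depth 1: {4}  total {0,4}
Reachable = {0,4}

Answer: UNREACHABLE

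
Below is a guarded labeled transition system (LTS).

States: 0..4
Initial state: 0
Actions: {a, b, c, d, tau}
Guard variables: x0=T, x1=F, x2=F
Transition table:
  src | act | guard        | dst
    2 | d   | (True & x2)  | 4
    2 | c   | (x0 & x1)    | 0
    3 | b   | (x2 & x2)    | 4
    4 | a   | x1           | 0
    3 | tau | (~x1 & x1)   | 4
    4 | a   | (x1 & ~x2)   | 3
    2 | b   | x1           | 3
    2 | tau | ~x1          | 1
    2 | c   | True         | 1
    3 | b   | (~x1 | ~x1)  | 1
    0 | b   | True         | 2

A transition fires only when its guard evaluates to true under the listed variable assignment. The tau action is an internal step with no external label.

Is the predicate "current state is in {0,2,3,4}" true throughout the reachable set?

Answer: INVARIANT VIOLATED at state 1

Analysis:
Inv-set: {0,2,3,4}
Reach set: {0,1,2}
  0: ok
  1: outside
  2: ok
witness against invariant: b·tau → 1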